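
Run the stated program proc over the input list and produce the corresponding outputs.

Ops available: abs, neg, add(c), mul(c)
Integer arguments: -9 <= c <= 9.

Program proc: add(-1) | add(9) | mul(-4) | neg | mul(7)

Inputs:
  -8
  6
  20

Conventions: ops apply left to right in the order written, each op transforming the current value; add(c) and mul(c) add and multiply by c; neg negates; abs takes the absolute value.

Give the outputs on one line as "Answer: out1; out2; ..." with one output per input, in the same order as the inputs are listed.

Execution, op by op:
  -8 -> -9 -> 0 -> 0 -> 0 -> 0
  6 -> 5 -> 14 -> -56 -> 56 -> 392
  20 -> 19 -> 28 -> -112 -> 112 -> 784

0; 392; 784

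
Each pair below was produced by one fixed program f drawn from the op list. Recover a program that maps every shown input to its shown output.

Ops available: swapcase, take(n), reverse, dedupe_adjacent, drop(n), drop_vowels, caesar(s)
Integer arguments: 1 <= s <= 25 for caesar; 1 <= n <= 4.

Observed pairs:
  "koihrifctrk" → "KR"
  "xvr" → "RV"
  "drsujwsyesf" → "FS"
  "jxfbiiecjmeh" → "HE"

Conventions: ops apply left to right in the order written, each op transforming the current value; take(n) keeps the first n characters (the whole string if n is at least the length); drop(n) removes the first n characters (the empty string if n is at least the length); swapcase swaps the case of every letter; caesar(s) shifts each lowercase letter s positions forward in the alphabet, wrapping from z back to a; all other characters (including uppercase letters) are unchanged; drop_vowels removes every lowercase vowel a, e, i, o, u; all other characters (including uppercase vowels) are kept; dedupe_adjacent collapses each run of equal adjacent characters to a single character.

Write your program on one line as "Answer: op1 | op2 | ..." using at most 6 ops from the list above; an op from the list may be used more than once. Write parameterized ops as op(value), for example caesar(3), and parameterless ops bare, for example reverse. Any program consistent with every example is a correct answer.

reverse | dedupe_adjacent | take(2) | reverse | swapcase | reverse

Check, running the answer program on each example:
  "koihrifctrk" -> "krtcfirhiok" -> "krtcfirhiok" -> "kr" -> "rk" -> "RK" -> "KR"
  "xvr" -> "rvx" -> "rvx" -> "rv" -> "vr" -> "VR" -> "RV"
  "drsujwsyesf" -> "fseyswjusrd" -> "fseyswjusrd" -> "fs" -> "sf" -> "SF" -> "FS"
  "jxfbiiecjmeh" -> "hemjceiibfxj" -> "hemjceibfxj" -> "he" -> "eh" -> "EH" -> "HE"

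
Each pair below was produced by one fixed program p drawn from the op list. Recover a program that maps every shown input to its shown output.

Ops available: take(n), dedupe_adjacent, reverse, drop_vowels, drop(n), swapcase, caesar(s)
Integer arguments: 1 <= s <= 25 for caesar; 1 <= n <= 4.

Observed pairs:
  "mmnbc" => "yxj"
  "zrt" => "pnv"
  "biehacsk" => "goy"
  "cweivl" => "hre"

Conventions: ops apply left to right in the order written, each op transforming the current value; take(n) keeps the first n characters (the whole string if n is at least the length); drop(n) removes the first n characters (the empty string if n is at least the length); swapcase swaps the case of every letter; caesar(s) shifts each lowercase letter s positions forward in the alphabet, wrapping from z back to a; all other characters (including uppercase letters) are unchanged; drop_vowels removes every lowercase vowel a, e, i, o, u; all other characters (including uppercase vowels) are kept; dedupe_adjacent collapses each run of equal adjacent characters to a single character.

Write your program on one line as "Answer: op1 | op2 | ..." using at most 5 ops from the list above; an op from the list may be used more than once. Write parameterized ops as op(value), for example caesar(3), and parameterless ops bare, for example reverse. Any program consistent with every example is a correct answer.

dedupe_adjacent | caesar(22) | reverse | take(3)

Check, running the answer program on each example:
  "mmnbc" -> "mnbc" -> "ijxy" -> "yxji" -> "yxj"
  "zrt" -> "zrt" -> "vnp" -> "pnv" -> "pnv"
  "biehacsk" -> "biehacsk" -> "xeadwyog" -> "goywdaex" -> "goy"
  "cweivl" -> "cweivl" -> "ysaerh" -> "hreasy" -> "hre"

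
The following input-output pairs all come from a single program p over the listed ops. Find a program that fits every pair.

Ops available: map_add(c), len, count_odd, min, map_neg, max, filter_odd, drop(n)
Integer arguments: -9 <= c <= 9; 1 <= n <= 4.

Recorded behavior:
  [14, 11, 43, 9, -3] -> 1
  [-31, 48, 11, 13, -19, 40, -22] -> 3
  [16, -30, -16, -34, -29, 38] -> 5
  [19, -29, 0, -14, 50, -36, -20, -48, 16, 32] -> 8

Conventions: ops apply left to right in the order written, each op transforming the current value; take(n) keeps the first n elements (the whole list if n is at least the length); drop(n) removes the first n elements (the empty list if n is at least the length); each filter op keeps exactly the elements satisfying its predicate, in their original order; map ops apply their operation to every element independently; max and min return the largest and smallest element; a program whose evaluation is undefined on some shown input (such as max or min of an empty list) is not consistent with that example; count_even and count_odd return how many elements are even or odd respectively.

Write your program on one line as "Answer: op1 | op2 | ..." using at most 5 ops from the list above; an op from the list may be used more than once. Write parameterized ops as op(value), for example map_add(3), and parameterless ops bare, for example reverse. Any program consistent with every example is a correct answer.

map_add(-3) | filter_odd | map_neg | count_odd

Check, running the answer program on each example:
  [14, 11, 43, 9, -3] -> [11, 8, 40, 6, -6] -> [11] -> [-11] -> 1
  [-31, 48, 11, 13, -19, 40, -22] -> [-34, 45, 8, 10, -22, 37, -25] -> [45, 37, -25] -> [-45, -37, 25] -> 3
  [16, -30, -16, -34, -29, 38] -> [13, -33, -19, -37, -32, 35] -> [13, -33, -19, -37, 35] -> [-13, 33, 19, 37, -35] -> 5
  [19, -29, 0, -14, 50, -36, -20, -48, 16, 32] -> [16, -32, -3, -17, 47, -39, -23, -51, 13, 29] -> [-3, -17, 47, -39, -23, -51, 13, 29] -> [3, 17, -47, 39, 23, 51, -13, -29] -> 8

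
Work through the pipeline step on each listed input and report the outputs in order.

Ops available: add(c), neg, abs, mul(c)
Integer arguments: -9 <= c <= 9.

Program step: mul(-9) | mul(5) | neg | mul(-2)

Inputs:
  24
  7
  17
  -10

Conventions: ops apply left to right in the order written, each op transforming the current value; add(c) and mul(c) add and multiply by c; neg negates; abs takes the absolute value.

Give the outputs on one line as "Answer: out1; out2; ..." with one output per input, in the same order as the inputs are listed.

-2160; -630; -1530; 900

Execution, op by op:
  24 -> -216 -> -1080 -> 1080 -> -2160
  7 -> -63 -> -315 -> 315 -> -630
  17 -> -153 -> -765 -> 765 -> -1530
  -10 -> 90 -> 450 -> -450 -> 900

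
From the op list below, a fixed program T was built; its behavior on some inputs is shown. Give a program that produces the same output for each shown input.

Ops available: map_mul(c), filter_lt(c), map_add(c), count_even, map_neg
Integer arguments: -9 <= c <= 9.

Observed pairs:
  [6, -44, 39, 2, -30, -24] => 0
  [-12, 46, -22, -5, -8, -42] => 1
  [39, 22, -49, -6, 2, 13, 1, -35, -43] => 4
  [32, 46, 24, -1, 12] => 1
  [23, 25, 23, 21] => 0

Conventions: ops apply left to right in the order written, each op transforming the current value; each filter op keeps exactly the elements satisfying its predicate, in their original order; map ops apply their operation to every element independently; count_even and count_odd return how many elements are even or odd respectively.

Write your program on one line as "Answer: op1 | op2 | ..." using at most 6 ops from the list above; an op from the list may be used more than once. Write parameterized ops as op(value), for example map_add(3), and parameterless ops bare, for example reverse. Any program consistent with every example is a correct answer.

filter_lt(9) | map_neg | map_mul(3) | map_add(-7) | count_even

Check, running the answer program on each example:
  [6, -44, 39, 2, -30, -24] -> [6, -44, 2, -30, -24] -> [-6, 44, -2, 30, 24] -> [-18, 132, -6, 90, 72] -> [-25, 125, -13, 83, 65] -> 0
  [-12, 46, -22, -5, -8, -42] -> [-12, -22, -5, -8, -42] -> [12, 22, 5, 8, 42] -> [36, 66, 15, 24, 126] -> [29, 59, 8, 17, 119] -> 1
  [39, 22, -49, -6, 2, 13, 1, -35, -43] -> [-49, -6, 2, 1, -35, -43] -> [49, 6, -2, -1, 35, 43] -> [147, 18, -6, -3, 105, 129] -> [140, 11, -13, -10, 98, 122] -> 4
  [32, 46, 24, -1, 12] -> [-1] -> [1] -> [3] -> [-4] -> 1
  [23, 25, 23, 21] -> [] -> [] -> [] -> [] -> 0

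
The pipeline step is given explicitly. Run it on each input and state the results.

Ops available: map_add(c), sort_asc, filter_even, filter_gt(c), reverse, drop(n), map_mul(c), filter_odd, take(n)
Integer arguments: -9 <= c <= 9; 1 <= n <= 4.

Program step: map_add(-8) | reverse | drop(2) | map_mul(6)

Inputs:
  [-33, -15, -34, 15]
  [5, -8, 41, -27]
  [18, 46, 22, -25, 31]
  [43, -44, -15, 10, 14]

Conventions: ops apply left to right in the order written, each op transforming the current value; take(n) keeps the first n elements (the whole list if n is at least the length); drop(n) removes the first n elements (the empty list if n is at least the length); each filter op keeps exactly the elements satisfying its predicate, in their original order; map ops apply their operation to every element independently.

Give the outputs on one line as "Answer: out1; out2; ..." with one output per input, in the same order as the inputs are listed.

Execution, op by op:
  [-33, -15, -34, 15] -> [-41, -23, -42, 7] -> [7, -42, -23, -41] -> [-23, -41] -> [-138, -246]
  [5, -8, 41, -27] -> [-3, -16, 33, -35] -> [-35, 33, -16, -3] -> [-16, -3] -> [-96, -18]
  [18, 46, 22, -25, 31] -> [10, 38, 14, -33, 23] -> [23, -33, 14, 38, 10] -> [14, 38, 10] -> [84, 228, 60]
  [43, -44, -15, 10, 14] -> [35, -52, -23, 2, 6] -> [6, 2, -23, -52, 35] -> [-23, -52, 35] -> [-138, -312, 210]

[-138, -246]; [-96, -18]; [84, 228, 60]; [-138, -312, 210]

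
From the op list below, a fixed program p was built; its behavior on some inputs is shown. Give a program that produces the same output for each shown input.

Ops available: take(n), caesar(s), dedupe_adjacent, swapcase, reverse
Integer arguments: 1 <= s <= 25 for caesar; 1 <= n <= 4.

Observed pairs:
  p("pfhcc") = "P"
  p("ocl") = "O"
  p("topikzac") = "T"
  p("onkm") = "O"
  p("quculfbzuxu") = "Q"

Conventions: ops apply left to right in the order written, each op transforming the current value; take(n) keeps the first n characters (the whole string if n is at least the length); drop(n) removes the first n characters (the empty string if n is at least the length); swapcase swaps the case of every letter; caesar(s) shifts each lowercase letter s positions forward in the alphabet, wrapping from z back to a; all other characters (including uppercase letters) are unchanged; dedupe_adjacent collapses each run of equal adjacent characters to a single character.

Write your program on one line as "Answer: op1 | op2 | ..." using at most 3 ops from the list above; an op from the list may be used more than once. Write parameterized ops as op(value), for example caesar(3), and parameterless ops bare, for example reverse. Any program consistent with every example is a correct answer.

take(2) | swapcase | take(1)

Check, running the answer program on each example:
  "pfhcc" -> "pf" -> "PF" -> "P"
  "ocl" -> "oc" -> "OC" -> "O"
  "topikzac" -> "to" -> "TO" -> "T"
  "onkm" -> "on" -> "ON" -> "O"
  "quculfbzuxu" -> "qu" -> "QU" -> "Q"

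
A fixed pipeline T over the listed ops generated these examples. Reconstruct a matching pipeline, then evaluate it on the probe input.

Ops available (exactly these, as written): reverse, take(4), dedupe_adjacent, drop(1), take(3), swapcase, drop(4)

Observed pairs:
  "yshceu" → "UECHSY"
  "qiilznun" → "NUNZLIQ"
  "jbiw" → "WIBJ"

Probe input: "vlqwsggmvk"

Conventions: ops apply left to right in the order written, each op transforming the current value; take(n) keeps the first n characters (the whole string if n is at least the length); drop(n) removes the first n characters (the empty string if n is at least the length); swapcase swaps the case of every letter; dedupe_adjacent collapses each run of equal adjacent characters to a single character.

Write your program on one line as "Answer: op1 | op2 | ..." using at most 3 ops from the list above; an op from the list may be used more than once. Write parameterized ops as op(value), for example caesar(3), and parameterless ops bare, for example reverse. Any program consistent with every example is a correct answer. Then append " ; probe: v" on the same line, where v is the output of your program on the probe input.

swapcase | reverse | dedupe_adjacent ; probe: "KVMGSWQLV"

Check, running the answer program on each example:
  "yshceu" -> "YSHCEU" -> "UECHSY" -> "UECHSY"
  "qiilznun" -> "QIILZNUN" -> "NUNZLIIQ" -> "NUNZLIQ"
  "jbiw" -> "JBIW" -> "WIBJ" -> "WIBJ"
  probe: "vlqwsggmvk" -> "VLQWSGGMVK" -> "KVMGGSWQLV" -> "KVMGSWQLV"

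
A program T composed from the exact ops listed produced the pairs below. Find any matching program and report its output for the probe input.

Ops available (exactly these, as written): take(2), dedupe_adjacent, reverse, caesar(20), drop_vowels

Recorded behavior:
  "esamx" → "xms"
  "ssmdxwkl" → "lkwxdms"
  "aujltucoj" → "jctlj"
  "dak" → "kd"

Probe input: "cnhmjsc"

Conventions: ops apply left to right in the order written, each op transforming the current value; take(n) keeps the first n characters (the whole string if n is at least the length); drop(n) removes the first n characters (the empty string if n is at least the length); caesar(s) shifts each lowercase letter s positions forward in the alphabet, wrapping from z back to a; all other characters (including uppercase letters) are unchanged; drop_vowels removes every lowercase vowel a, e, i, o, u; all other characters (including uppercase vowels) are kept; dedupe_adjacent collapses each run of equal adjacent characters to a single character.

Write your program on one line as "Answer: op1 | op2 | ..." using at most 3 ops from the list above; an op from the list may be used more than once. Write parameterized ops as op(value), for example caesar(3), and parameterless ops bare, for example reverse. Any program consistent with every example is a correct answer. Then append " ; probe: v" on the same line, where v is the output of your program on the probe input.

dedupe_adjacent | drop_vowels | reverse ; probe: "csjmhnc"

Check, running the answer program on each example:
  "esamx" -> "esamx" -> "smx" -> "xms"
  "ssmdxwkl" -> "smdxwkl" -> "smdxwkl" -> "lkwxdms"
  "aujltucoj" -> "aujltucoj" -> "jltcj" -> "jctlj"
  "dak" -> "dak" -> "dk" -> "kd"
  probe: "cnhmjsc" -> "cnhmjsc" -> "cnhmjsc" -> "csjmhnc"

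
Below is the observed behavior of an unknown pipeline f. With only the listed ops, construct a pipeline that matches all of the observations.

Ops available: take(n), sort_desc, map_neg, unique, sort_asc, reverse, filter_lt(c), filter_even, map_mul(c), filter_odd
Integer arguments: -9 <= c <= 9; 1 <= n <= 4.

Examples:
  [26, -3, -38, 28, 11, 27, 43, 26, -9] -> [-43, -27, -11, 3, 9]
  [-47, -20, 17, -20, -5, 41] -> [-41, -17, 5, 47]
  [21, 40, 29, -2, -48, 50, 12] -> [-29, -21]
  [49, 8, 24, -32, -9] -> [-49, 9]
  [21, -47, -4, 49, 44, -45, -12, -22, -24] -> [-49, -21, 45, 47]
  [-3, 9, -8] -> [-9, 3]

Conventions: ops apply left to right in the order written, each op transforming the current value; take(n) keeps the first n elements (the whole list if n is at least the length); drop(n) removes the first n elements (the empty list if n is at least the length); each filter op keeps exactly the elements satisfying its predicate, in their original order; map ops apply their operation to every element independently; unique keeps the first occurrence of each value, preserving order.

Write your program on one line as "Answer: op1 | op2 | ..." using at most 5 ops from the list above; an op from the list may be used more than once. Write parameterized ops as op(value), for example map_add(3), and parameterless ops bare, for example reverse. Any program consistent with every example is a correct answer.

unique | map_neg | sort_desc | reverse | filter_odd

Check, running the answer program on each example:
  [26, -3, -38, 28, 11, 27, 43, 26, -9] -> [26, -3, -38, 28, 11, 27, 43, -9] -> [-26, 3, 38, -28, -11, -27, -43, 9] -> [38, 9, 3, -11, -26, -27, -28, -43] -> [-43, -28, -27, -26, -11, 3, 9, 38] -> [-43, -27, -11, 3, 9]
  [-47, -20, 17, -20, -5, 41] -> [-47, -20, 17, -5, 41] -> [47, 20, -17, 5, -41] -> [47, 20, 5, -17, -41] -> [-41, -17, 5, 20, 47] -> [-41, -17, 5, 47]
  [21, 40, 29, -2, -48, 50, 12] -> [21, 40, 29, -2, -48, 50, 12] -> [-21, -40, -29, 2, 48, -50, -12] -> [48, 2, -12, -21, -29, -40, -50] -> [-50, -40, -29, -21, -12, 2, 48] -> [-29, -21]
  [49, 8, 24, -32, -9] -> [49, 8, 24, -32, -9] -> [-49, -8, -24, 32, 9] -> [32, 9, -8, -24, -49] -> [-49, -24, -8, 9, 32] -> [-49, 9]
  [21, -47, -4, 49, 44, -45, -12, -22, -24] -> [21, -47, -4, 49, 44, -45, -12, -22, -24] -> [-21, 47, 4, -49, -44, 45, 12, 22, 24] -> [47, 45, 24, 22, 12, 4, -21, -44, -49] -> [-49, -44, -21, 4, 12, 22, 24, 45, 47] -> [-49, -21, 45, 47]
  [-3, 9, -8] -> [-3, 9, -8] -> [3, -9, 8] -> [8, 3, -9] -> [-9, 3, 8] -> [-9, 3]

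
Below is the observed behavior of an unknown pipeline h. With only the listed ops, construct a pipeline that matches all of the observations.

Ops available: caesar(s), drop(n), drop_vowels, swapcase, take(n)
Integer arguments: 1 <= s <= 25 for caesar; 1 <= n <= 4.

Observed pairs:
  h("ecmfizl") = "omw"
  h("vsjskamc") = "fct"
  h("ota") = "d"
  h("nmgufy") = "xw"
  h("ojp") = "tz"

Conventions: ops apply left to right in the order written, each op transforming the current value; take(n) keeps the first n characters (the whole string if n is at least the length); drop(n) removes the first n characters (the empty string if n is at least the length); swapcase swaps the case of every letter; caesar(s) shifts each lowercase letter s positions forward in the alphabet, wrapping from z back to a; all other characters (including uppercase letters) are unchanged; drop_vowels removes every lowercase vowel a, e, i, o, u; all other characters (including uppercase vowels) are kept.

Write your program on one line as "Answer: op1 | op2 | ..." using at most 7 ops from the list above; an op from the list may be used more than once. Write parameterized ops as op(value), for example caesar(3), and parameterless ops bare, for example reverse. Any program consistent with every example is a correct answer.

caesar(20) | take(3) | drop_vowels | caesar(24) | caesar(20) | caesar(24)

Check, running the answer program on each example:
  "ecmfizl" -> "ywgzctf" -> "ywg" -> "ywg" -> "wue" -> "qoy" -> "omw"
  "vsjskamc" -> "pmdmeugw" -> "pmd" -> "pmd" -> "nkb" -> "hev" -> "fct"
  "ota" -> "inu" -> "inu" -> "n" -> "l" -> "f" -> "d"
  "nmgufy" -> "hgaozs" -> "hga" -> "hg" -> "fe" -> "zy" -> "xw"
  "ojp" -> "idj" -> "idj" -> "dj" -> "bh" -> "vb" -> "tz"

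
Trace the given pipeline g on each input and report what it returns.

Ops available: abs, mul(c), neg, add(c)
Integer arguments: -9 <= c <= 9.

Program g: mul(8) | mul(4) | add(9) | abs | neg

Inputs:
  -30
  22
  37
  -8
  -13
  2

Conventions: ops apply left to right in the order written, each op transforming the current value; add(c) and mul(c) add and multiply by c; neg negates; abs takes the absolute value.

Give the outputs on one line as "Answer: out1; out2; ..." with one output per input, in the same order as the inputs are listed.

Execution, op by op:
  -30 -> -240 -> -960 -> -951 -> 951 -> -951
  22 -> 176 -> 704 -> 713 -> 713 -> -713
  37 -> 296 -> 1184 -> 1193 -> 1193 -> -1193
  -8 -> -64 -> -256 -> -247 -> 247 -> -247
  -13 -> -104 -> -416 -> -407 -> 407 -> -407
  2 -> 16 -> 64 -> 73 -> 73 -> -73

-951; -713; -1193; -247; -407; -73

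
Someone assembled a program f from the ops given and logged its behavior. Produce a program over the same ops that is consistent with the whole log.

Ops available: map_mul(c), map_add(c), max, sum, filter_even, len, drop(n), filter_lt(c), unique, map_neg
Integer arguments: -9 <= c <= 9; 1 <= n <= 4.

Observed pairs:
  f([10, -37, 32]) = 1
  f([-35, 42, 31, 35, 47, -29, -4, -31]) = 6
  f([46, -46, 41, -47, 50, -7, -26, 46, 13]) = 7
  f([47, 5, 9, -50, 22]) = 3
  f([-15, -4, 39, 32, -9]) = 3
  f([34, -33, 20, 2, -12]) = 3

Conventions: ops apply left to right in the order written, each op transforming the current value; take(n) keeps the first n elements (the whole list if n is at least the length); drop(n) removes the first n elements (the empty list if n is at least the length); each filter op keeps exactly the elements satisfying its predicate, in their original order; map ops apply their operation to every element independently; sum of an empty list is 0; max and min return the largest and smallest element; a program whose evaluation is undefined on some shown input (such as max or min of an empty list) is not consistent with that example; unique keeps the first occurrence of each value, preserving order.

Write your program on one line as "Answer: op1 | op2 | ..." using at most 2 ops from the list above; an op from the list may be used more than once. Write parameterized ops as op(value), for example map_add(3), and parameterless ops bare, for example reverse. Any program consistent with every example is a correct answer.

drop(2) | len

Check, running the answer program on each example:
  [10, -37, 32] -> [32] -> 1
  [-35, 42, 31, 35, 47, -29, -4, -31] -> [31, 35, 47, -29, -4, -31] -> 6
  [46, -46, 41, -47, 50, -7, -26, 46, 13] -> [41, -47, 50, -7, -26, 46, 13] -> 7
  [47, 5, 9, -50, 22] -> [9, -50, 22] -> 3
  [-15, -4, 39, 32, -9] -> [39, 32, -9] -> 3
  [34, -33, 20, 2, -12] -> [20, 2, -12] -> 3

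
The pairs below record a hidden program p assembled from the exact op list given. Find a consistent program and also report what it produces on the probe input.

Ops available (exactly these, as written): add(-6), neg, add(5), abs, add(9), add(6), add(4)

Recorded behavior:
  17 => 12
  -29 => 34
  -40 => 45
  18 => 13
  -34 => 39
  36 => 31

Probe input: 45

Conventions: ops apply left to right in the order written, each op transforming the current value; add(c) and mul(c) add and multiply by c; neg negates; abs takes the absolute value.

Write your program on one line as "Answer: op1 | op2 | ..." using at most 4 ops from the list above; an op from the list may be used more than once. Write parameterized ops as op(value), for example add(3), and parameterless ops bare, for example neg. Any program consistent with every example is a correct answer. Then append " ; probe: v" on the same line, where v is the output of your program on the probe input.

neg | add(5) | abs ; probe: 40

Check, running the answer program on each example:
  17 -> -17 -> -12 -> 12
  -29 -> 29 -> 34 -> 34
  -40 -> 40 -> 45 -> 45
  18 -> -18 -> -13 -> 13
  -34 -> 34 -> 39 -> 39
  36 -> -36 -> -31 -> 31
  probe: 45 -> -45 -> -40 -> 40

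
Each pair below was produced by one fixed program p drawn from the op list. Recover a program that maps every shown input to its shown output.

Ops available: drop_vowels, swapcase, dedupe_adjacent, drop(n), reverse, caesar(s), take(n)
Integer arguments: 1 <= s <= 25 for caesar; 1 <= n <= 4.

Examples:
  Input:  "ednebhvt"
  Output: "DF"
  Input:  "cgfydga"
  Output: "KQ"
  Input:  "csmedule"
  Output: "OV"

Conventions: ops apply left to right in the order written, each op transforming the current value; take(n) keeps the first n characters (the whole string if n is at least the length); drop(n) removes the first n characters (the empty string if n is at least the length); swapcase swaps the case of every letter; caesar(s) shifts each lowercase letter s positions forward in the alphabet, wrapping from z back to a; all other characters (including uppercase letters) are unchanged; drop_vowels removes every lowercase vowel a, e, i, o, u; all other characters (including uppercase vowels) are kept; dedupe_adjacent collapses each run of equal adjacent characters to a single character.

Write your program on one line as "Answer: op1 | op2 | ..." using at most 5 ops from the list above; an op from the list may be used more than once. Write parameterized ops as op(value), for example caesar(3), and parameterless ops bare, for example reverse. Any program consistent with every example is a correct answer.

caesar(10) | reverse | swapcase | take(2)

Check, running the answer program on each example:
  "ednebhvt" -> "onxolrfd" -> "dfrloxno" -> "DFRLOXNO" -> "DF"
  "cgfydga" -> "mqpinqk" -> "kqnipqm" -> "KQNIPQM" -> "KQ"
  "csmedule" -> "mcwonevo" -> "ovenowcm" -> "OVENOWCM" -> "OV"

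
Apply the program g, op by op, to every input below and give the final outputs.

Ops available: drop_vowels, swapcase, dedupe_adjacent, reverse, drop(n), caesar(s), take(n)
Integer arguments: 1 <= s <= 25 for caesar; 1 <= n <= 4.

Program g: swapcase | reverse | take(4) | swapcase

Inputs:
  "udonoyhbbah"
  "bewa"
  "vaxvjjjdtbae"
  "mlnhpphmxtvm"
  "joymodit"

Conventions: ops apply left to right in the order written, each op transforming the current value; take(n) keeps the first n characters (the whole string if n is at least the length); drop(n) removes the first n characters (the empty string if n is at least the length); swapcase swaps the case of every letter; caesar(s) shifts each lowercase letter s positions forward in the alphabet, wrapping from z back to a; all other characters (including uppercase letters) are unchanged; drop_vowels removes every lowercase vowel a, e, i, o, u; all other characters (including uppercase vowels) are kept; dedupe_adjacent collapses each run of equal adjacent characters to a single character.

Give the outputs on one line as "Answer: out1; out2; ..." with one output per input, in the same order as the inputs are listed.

Execution, op by op:
  "udonoyhbbah" -> "UDONOYHBBAH" -> "HABBHYONODU" -> "HABB" -> "habb"
  "bewa" -> "BEWA" -> "AWEB" -> "AWEB" -> "aweb"
  "vaxvjjjdtbae" -> "VAXVJJJDTBAE" -> "EABTDJJJVXAV" -> "EABT" -> "eabt"
  "mlnhpphmxtvm" -> "MLNHPPHMXTVM" -> "MVTXMHPPHNLM" -> "MVTX" -> "mvtx"
  "joymodit" -> "JOYMODIT" -> "TIDOMYOJ" -> "TIDO" -> "tido"

"habb"; "aweb"; "eabt"; "mvtx"; "tido"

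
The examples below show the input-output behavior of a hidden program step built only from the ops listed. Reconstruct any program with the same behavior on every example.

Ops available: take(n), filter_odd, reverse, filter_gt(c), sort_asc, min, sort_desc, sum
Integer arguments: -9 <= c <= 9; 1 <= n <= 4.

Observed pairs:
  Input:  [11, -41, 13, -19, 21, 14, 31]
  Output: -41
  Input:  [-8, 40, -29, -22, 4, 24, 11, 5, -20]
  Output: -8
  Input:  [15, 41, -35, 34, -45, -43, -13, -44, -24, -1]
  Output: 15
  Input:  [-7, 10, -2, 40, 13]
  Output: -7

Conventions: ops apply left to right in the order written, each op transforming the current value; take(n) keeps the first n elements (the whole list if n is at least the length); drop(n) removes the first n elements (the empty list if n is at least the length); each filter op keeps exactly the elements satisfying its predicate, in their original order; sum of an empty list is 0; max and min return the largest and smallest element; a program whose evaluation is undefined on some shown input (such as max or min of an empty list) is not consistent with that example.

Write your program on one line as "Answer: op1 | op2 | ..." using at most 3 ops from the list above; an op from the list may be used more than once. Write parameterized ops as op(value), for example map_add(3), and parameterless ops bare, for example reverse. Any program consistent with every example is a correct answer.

take(4) | take(2) | min

Check, running the answer program on each example:
  [11, -41, 13, -19, 21, 14, 31] -> [11, -41, 13, -19] -> [11, -41] -> -41
  [-8, 40, -29, -22, 4, 24, 11, 5, -20] -> [-8, 40, -29, -22] -> [-8, 40] -> -8
  [15, 41, -35, 34, -45, -43, -13, -44, -24, -1] -> [15, 41, -35, 34] -> [15, 41] -> 15
  [-7, 10, -2, 40, 13] -> [-7, 10, -2, 40] -> [-7, 10] -> -7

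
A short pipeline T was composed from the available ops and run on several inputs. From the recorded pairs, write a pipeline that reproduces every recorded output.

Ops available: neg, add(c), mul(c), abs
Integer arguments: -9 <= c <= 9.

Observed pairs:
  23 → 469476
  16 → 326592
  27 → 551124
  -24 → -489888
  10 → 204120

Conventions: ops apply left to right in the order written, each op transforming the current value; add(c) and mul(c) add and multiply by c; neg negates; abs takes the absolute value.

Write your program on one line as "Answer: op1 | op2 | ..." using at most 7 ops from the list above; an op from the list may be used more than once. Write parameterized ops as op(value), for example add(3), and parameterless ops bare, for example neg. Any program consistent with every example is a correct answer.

mul(-6) | mul(6) | mul(9) | neg | mul(9) | mul(7)

Check, running the answer program on each example:
  23 -> -138 -> -828 -> -7452 -> 7452 -> 67068 -> 469476
  16 -> -96 -> -576 -> -5184 -> 5184 -> 46656 -> 326592
  27 -> -162 -> -972 -> -8748 -> 8748 -> 78732 -> 551124
  -24 -> 144 -> 864 -> 7776 -> -7776 -> -69984 -> -489888
  10 -> -60 -> -360 -> -3240 -> 3240 -> 29160 -> 204120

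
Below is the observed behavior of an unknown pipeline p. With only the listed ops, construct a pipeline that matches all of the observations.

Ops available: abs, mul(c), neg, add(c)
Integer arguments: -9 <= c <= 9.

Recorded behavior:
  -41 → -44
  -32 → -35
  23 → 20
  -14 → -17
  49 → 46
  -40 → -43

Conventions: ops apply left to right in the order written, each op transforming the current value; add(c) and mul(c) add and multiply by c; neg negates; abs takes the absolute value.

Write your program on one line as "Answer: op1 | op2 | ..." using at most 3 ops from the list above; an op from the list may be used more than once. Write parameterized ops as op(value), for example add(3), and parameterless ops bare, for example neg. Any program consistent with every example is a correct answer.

add(3) | add(-6)

Check, running the answer program on each example:
  -41 -> -38 -> -44
  -32 -> -29 -> -35
  23 -> 26 -> 20
  -14 -> -11 -> -17
  49 -> 52 -> 46
  -40 -> -37 -> -43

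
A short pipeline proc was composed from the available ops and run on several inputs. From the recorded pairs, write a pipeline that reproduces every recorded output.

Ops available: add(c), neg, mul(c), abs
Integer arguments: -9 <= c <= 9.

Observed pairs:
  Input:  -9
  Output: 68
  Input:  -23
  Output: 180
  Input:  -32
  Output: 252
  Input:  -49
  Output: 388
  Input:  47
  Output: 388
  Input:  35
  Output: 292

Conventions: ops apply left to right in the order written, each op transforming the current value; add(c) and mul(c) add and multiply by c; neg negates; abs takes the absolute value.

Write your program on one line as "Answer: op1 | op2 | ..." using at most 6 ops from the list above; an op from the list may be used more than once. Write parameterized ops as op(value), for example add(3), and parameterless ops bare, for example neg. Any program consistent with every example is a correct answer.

neg | mul(-8) | add(8) | abs | add(4)

Check, running the answer program on each example:
  -9 -> 9 -> -72 -> -64 -> 64 -> 68
  -23 -> 23 -> -184 -> -176 -> 176 -> 180
  -32 -> 32 -> -256 -> -248 -> 248 -> 252
  -49 -> 49 -> -392 -> -384 -> 384 -> 388
  47 -> -47 -> 376 -> 384 -> 384 -> 388
  35 -> -35 -> 280 -> 288 -> 288 -> 292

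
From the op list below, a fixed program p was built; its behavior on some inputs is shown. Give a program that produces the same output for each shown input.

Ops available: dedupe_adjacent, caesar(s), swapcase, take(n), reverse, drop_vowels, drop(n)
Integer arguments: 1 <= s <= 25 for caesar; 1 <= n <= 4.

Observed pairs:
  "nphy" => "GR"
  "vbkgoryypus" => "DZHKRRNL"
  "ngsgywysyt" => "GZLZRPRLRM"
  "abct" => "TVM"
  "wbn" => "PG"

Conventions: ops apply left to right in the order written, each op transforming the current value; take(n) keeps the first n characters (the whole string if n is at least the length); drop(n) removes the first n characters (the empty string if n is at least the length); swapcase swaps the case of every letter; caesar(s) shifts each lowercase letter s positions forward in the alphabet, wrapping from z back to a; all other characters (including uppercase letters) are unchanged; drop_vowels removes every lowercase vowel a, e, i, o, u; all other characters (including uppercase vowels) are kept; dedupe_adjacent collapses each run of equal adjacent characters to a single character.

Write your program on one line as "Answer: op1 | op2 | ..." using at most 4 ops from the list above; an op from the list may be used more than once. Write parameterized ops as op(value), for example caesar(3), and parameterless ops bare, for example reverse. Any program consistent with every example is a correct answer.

caesar(19) | drop_vowels | swapcase

Check, running the answer program on each example:
  "nphy" -> "giar" -> "gr" -> "GR"
  "vbkgoryypus" -> "oudzhkrrinl" -> "dzhkrrnl" -> "DZHKRRNL"
  "ngsgywysyt" -> "gzlzrprlrm" -> "gzlzrprlrm" -> "GZLZRPRLRM"
  "abct" -> "tuvm" -> "tvm" -> "TVM"
  "wbn" -> "pug" -> "pg" -> "PG"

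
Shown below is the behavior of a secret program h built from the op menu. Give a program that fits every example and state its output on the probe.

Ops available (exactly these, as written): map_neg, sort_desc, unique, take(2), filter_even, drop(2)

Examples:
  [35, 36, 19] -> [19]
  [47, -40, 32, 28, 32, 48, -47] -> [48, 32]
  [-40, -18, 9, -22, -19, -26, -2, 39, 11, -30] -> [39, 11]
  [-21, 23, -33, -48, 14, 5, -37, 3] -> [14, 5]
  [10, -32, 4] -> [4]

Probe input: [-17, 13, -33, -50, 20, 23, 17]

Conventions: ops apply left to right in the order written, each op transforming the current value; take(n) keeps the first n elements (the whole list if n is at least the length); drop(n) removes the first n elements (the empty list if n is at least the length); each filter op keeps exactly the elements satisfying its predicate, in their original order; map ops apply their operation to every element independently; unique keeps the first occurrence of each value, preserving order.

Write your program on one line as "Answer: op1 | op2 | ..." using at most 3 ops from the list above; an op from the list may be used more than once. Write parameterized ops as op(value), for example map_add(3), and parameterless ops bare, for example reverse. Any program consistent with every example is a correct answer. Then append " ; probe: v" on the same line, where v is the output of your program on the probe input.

drop(2) | sort_desc | take(2) ; probe: [23, 20]

Check, running the answer program on each example:
  [35, 36, 19] -> [19] -> [19] -> [19]
  [47, -40, 32, 28, 32, 48, -47] -> [32, 28, 32, 48, -47] -> [48, 32, 32, 28, -47] -> [48, 32]
  [-40, -18, 9, -22, -19, -26, -2, 39, 11, -30] -> [9, -22, -19, -26, -2, 39, 11, -30] -> [39, 11, 9, -2, -19, -22, -26, -30] -> [39, 11]
  [-21, 23, -33, -48, 14, 5, -37, 3] -> [-33, -48, 14, 5, -37, 3] -> [14, 5, 3, -33, -37, -48] -> [14, 5]
  [10, -32, 4] -> [4] -> [4] -> [4]
  probe: [-17, 13, -33, -50, 20, 23, 17] -> [-33, -50, 20, 23, 17] -> [23, 20, 17, -33, -50] -> [23, 20]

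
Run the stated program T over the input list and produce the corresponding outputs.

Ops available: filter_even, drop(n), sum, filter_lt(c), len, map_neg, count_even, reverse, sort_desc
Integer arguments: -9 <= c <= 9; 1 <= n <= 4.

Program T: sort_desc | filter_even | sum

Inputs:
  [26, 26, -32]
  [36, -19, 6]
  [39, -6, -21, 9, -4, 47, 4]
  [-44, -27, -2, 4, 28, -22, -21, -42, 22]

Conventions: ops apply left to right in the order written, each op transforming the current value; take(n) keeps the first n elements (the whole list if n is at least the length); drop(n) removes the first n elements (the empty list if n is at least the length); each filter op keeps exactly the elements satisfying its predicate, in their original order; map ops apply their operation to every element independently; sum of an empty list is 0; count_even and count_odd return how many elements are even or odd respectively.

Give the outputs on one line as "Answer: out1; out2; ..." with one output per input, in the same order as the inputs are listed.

Execution, op by op:
  [26, 26, -32] -> [26, 26, -32] -> [26, 26, -32] -> 20
  [36, -19, 6] -> [36, 6, -19] -> [36, 6] -> 42
  [39, -6, -21, 9, -4, 47, 4] -> [47, 39, 9, 4, -4, -6, -21] -> [4, -4, -6] -> -6
  [-44, -27, -2, 4, 28, -22, -21, -42, 22] -> [28, 22, 4, -2, -21, -22, -27, -42, -44] -> [28, 22, 4, -2, -22, -42, -44] -> -56

20; 42; -6; -56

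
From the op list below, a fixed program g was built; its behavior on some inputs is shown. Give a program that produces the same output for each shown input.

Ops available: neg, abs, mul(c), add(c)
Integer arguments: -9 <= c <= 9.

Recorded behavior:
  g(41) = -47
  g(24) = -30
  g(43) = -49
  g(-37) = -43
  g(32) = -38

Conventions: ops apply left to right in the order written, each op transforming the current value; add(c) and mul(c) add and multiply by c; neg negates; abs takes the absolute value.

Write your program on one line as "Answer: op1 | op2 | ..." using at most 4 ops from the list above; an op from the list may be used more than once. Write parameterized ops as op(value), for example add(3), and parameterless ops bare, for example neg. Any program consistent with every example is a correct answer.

abs | add(6) | neg

Check, running the answer program on each example:
  41 -> 41 -> 47 -> -47
  24 -> 24 -> 30 -> -30
  43 -> 43 -> 49 -> -49
  -37 -> 37 -> 43 -> -43
  32 -> 32 -> 38 -> -38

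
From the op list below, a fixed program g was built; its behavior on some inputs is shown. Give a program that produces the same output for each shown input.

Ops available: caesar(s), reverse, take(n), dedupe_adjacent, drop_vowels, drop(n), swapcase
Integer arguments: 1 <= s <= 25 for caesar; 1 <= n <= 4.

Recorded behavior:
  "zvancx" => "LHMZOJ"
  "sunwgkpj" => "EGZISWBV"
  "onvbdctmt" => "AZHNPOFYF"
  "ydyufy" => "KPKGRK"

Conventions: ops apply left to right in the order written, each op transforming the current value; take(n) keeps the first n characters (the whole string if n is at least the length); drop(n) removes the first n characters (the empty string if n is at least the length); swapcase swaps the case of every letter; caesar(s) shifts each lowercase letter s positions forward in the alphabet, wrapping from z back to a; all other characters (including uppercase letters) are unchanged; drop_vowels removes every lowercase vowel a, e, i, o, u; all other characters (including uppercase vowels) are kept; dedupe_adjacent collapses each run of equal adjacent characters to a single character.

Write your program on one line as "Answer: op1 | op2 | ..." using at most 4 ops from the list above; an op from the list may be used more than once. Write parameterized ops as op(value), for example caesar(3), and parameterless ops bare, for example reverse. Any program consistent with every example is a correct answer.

caesar(5) | caesar(7) | swapcase

Check, running the answer program on each example:
  "zvancx" -> "eafshc" -> "lhmzoj" -> "LHMZOJ"
  "sunwgkpj" -> "xzsblpuo" -> "egziswbv" -> "EGZISWBV"
  "onvbdctmt" -> "tsagihyry" -> "azhnpofyf" -> "AZHNPOFYF"
  "ydyufy" -> "didzkd" -> "kpkgrk" -> "KPKGRK"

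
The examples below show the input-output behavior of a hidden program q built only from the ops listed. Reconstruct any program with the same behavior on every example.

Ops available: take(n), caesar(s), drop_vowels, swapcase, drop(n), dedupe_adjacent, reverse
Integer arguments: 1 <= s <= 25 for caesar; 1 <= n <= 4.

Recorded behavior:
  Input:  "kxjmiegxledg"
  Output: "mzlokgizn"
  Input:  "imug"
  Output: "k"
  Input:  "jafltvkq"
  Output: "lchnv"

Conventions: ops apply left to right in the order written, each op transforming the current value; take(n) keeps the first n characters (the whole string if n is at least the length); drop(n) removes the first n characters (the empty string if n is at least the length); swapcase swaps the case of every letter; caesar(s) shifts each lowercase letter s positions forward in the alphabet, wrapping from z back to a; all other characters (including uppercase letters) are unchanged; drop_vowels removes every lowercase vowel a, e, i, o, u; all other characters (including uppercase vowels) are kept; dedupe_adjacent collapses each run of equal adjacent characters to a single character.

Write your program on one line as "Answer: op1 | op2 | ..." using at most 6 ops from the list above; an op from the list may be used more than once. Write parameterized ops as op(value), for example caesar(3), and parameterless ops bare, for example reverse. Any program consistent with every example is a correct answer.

caesar(21) | reverse | caesar(7) | drop(3) | reverse

Check, running the answer program on each example:
  "kxjmiegxledg" -> "fsehdzbsgzyb" -> "byzgsbzdhesf" -> "ifgnzigkolzm" -> "nzigkolzm" -> "mzlokgizn"
  "imug" -> "dhpb" -> "bphd" -> "iwok" -> "k" -> "k"
  "jafltvkq" -> "evagoqfl" -> "lfqogave" -> "smxvnhcl" -> "vnhcl" -> "lchnv"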